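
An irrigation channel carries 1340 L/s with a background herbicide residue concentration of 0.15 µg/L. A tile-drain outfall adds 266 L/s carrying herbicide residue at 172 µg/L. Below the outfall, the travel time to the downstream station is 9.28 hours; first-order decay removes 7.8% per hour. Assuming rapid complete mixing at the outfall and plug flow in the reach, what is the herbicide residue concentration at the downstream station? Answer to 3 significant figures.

Mass balance: C = (1340·0.1500 + 266.0·172.0) / 1606 = 45950/1606 = 28.61 µg/L.
7.8%/h lost → k = −ln(1 − 0.078) = 0.08121 h⁻¹.
Applying C = C₀e^(−kt): 28.61 × 0.4707 = 13.47 µg/L.

13.5 µg/L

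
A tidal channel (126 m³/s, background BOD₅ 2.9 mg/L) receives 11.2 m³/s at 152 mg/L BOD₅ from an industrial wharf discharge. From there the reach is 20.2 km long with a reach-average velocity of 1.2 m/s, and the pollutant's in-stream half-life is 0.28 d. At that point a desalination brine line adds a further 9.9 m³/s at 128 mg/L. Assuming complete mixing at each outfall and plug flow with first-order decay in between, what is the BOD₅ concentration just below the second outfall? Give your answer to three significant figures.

17.3 mg/L

After mixing, C = (126.0·2.900 + 11.20·152.0) / 137.2 = 2068/137.2 = 15.07 mg/L; combined flow 137.2 m³/s.
Travel time t = 20.2·1000 / 1.2 = 16830 s = 4.676 h.
Half-life 0.28 d → k = ln 2 / 0.28 = 2.476 d⁻¹.
First-order decay: C = 15.07·exp(−k·t) = 15.07·0.6174 = 9.304 mg/L.
Second outfall: C = (137.2·9.304 + 9.900·128.0)/147.1 = 17.29 mg/L.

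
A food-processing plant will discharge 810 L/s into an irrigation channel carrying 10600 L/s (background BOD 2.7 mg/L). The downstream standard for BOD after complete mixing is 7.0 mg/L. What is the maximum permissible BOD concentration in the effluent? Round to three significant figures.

At the limit, (Qr·Cr + Qe·Cₑ)/(Qr + Qe) = 7.0:
Cₑ = (11410·7.0 − 10600·2.700) / 810.0 = 63.27 mg/L.

63.3 mg/L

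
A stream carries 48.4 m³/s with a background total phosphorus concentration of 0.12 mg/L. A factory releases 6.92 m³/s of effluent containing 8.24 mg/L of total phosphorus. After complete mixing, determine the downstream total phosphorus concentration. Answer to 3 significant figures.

1.14 mg/L

Mixed concentration C = ΣQC/ΣQ = (48.40·0.1200 + 6.920·8.240) / 55.32 = 62.83/55.32 = 1.136 mg/L.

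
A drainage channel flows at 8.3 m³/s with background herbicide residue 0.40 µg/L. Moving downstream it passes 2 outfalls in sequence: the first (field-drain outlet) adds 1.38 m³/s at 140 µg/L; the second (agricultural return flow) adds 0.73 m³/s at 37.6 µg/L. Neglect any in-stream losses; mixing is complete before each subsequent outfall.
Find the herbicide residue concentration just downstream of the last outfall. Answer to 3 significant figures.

21.5 µg/L

After outfall 1: Q = 8.300 + 1.380 = 9.680 m³/s; C = (8.300·0.4000 + 1.380·140.0)/9.680 = 20.30 µg/L.
After outfall 2: Q = 9.680 + 0.7300 = 10.41 m³/s; C = (9.680·20.30 + 0.7300·37.60)/10.41 = 21.51 µg/L.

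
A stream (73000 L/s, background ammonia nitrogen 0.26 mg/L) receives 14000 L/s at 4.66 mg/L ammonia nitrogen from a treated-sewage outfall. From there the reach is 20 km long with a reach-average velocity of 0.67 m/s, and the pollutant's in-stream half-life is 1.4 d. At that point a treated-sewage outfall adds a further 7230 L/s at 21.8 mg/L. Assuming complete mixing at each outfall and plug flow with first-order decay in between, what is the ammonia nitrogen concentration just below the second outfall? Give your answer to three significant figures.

2.43 mg/L

Flow-weighted average: C = (73000·0.2600 + 14000·4.660) / 87000 = 84220/87000 = 0.9680 mg/L; combined flow 87000 L/s.
Travel time t = 20·1000 / 0.67 = 29850 s = 8.292 h.
Half-life 1.4 d → k = ln 2 / 1.4 = 0.4951 d⁻¹.
Decay over the reach: 0.9680·exp(−kt) = 0.9680·0.8428 = 0.8158 mg/L.
At the second outfall, C = (87000·0.8158 + 7230·21.80) / (87000 + 7230) = 2.426 mg/L.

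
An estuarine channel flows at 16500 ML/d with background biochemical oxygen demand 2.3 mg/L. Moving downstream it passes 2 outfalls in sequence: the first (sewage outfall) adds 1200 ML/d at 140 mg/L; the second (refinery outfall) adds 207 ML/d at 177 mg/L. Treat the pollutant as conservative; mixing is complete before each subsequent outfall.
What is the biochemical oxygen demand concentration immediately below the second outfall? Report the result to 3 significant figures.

Below outfall 1: Q → 17700 ML/d, C = (16500·2.300 + 1200·140.0)/17700 = 11.64 mg/L.
Below outfall 2: Q → 17910 ML/d, C = (17700·11.64 + 207.0·177.0)/17910 = 13.55 mg/L.

13.5 mg/L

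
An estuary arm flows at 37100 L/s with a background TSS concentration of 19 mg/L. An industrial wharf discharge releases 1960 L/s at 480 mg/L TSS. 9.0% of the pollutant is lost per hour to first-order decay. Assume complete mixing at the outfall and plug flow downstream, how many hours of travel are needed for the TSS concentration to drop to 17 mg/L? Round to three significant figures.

9.62 h

Mixed concentration C = ΣQC/ΣQ = (37100·19.00 + 1960·480.0) / 39060 = 1646000/39060 = 42.13 mg/L.
9.0%/h lost → k = −ln(1 − 0.09) = 0.09431 h⁻¹.
42.13·exp(−k·t) = 17 → t = ln(42.13/17)/k = 34640 s = 9.624 h.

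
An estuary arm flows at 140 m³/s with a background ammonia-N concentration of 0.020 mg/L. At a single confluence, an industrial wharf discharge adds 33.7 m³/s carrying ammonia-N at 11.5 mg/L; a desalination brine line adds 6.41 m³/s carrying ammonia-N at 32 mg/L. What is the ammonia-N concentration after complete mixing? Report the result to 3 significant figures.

Mass balance: C = (140.0·0.02000 + 33.70·11.50 + 6.410·32.00) / 180.1 = 595.5/180.1 = 3.306 mg/L.

3.31 mg/L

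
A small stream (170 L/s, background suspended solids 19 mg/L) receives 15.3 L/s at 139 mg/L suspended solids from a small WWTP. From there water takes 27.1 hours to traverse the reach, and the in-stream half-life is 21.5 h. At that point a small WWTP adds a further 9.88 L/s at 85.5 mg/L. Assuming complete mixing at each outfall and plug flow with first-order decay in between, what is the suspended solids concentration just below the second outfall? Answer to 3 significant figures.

15.8 mg/L

Mixed concentration C = ΣQC/ΣQ = (170.0·19.00 + 15.30·139.0) / 185.3 = 5357/185.3 = 28.91 mg/L; combined flow 185.3 L/s.
Half-life 21.5 h → k = ln 2 / 21.5 = 0.03224 h⁻¹ = 0.7737 d⁻¹.
Applying C = C₀e^(−kt): 28.91 × 0.4174 = 12.07 mg/L.
At the second outfall, C = (185.3·12.07 + 9.880·85.50) / (185.3 + 9.880) = 15.78 mg/L.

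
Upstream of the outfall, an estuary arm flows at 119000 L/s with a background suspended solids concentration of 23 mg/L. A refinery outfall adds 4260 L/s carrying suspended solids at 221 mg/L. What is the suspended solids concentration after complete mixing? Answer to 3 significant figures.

29.8 mg/L

Conservation of mass: C = (119000·23.00 + 4260·221.0) / 123300 = 3678000/123300 = 29.84 mg/L.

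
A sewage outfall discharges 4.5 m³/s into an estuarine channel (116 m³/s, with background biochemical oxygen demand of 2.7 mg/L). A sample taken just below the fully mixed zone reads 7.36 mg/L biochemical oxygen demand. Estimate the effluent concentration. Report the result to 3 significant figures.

Mass balance: 116.0·2.700 + 4.500·Cₑ = 120.5·7.360
→ Cₑ = (120.5·7.360 − 116.0·2.700) / 4.500 = 127.5 mg/L.

127 mg/L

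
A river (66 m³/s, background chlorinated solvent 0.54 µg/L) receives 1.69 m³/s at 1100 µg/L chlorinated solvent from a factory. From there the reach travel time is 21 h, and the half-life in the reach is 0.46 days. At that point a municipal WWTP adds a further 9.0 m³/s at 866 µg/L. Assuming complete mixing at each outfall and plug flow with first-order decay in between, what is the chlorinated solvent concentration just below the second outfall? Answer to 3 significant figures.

Mixed concentration C = ΣQC/ΣQ = (66.00·0.5400 + 1.690·1100) / 67.69 = 1895/67.69 = 27.99 µg/L; combined flow 67.69 m³/s.
Half-life 0.46 d → k = ln 2 / 0.46 = 1.507 d⁻¹.
Decay over the reach: 27.99·exp(−kt) = 27.99·0.2675 = 7.488 µg/L.
At the second outfall, C = (67.69·7.488 + 9.000·866.0) / (67.69 + 9.000) = 108.2 µg/L.

108 µg/L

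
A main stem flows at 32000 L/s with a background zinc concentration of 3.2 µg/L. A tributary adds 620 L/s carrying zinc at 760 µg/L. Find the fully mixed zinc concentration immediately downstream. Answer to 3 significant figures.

17.6 µg/L

Mixed concentration C = ΣQC/ΣQ = (32000·3.200 + 620.0·760.0) / 32620 = 573600/32620 = 17.58 µg/L.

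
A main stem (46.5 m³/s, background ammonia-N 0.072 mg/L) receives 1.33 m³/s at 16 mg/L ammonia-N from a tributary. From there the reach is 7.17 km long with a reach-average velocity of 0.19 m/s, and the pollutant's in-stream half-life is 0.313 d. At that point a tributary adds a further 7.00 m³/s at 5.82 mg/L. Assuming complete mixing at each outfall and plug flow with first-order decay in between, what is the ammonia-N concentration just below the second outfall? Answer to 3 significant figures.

Mass balance: C = (46.50·0.07200 + 1.330·16.00) / 47.83 = 24.63/47.83 = 0.5149 mg/L; combined flow 47.83 m³/s.
Travel time t = 7.17·1000 / 0.19 = 37740 s = 10.48 h.
Half-life 0.313 d → k = ln 2 / 0.313 = 2.215 d⁻¹.
Decay over the reach: 0.5149·exp(−kt) = 0.5149·0.3801 = 0.1957 mg/L.
Second outfall: C = (47.83·0.1957 + 7.000·5.820)/54.83 = 0.9138 mg/L.

0.914 mg/L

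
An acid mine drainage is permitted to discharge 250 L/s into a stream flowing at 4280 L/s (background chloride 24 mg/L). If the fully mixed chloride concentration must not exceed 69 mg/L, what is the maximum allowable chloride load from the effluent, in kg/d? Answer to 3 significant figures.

18100 kg/d

Mass balance at the limit: 4280·24.00 + 250.0·Cₑ = 4530·69 → Cₑ = 839.4 mg/L.
250.0 L/s = 0.2500 m³/s. Load = 0.2500 m³/s × 839.4 g/m³ × 86 400 s/d = 18130 kg/d.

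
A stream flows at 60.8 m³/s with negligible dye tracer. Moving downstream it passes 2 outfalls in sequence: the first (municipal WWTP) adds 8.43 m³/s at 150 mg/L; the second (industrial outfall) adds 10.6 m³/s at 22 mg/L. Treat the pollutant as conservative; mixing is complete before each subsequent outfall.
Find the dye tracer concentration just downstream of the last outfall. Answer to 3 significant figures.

After outfall 1: Q = 60.80 + 8.430 = 69.23 m³/s; C = (60.80·0 + 8.430·150.0)/69.23 = 18.27 mg/L.
After outfall 2: Q = 69.23 + 10.60 = 79.83 m³/s; C = (69.23·18.27 + 10.60·22.00)/79.83 = 18.76 mg/L.

18.8 mg/L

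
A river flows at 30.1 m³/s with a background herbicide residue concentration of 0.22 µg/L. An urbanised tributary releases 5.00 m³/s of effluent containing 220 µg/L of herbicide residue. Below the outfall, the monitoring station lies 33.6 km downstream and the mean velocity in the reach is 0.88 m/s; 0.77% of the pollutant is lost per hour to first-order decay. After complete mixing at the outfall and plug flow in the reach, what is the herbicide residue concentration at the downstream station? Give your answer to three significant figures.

Mixed concentration C = ΣQC/ΣQ = (30.10·0.2200 + 5.000·220.0) / 35.10 = 1107/35.10 = 31.53 µg/L.
Travel time t = 33.6·1000 / 0.88 = 38180 s = 10.61 h.
0.77%/h lost → k = −ln(1 − 0.0077) = 0.007730 h⁻¹.
After decay, C = 31.53 × e^(−kt) = 31.53 × 0.9213 = 29.05 µg/L.

29.0 µg/L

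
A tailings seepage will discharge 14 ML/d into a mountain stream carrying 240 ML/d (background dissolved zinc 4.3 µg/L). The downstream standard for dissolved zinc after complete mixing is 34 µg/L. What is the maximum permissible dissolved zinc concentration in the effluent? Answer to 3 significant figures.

At the limit, (Qr·Cr + Qe·Cₑ)/(Qr + Qe) = 34:
Cₑ = (254.0·34 − 240.0·4.300) / 14.00 = 543.1 µg/L.

543 µg/L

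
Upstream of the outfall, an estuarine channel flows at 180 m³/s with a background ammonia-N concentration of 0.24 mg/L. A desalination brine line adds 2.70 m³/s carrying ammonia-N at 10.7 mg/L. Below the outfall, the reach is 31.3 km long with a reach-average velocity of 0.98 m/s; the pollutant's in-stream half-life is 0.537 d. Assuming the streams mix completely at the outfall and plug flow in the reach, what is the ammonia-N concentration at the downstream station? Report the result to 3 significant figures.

Flow-weighted average: C = (180.0·0.2400 + 2.700·10.70) / 182.7 = 72.09/182.7 = 0.3946 mg/L.
Travel time t = 31.3·1000 / 0.98 = 31940 s = 8.872 h.
Half-life 0.537 d → k = ln 2 / 0.537 = 1.291 d⁻¹.
First-order decay: C = 0.3946·exp(−k·t) = 0.3946·0.6205 = 0.2449 mg/L.

0.245 mg/L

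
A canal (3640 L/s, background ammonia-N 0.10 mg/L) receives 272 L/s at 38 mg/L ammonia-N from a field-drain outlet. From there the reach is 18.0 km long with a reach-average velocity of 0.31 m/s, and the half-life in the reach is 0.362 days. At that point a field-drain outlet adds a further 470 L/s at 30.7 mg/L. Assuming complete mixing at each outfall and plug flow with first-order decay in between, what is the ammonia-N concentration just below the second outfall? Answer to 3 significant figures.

Flow-weighted average: C = (3640·0.1000 + 272.0·38.00) / 3912 = 10700/3912 = 2.735 mg/L; combined flow 3912 L/s.
Travel time t = 18.0·1000 / 0.31 = 58060 s = 16.13 h.
Half-life 0.362 d → k = ln 2 / 0.362 = 1.915 d⁻¹.
Decay over the reach: 2.735·exp(−kt) = 2.735·0.2762 = 0.7553 mg/L.
Second outfall: C = (3912·0.7553 + 470.0·30.70)/4382 = 3.967 mg/L.

3.97 mg/L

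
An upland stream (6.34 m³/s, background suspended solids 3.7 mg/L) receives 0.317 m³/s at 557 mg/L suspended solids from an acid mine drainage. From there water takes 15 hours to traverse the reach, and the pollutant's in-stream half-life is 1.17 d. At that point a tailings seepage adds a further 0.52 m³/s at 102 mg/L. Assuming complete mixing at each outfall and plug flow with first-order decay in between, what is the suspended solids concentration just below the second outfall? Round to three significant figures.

26.6 mg/L

Conservation of mass: C = (6.340·3.700 + 0.3170·557.0) / 6.657 = 200.0/6.657 = 30.05 mg/L; combined flow 6.657 m³/s.
Half-life 1.17 d → k = ln 2 / 1.17 = 0.5924 d⁻¹.
First-order decay: C = 30.05·exp(−k·t) = 30.05·0.6905 = 20.75 mg/L.
At the second outfall, C = (6.657·20.75 + 0.5200·102.0) / (6.657 + 0.5200) = 26.64 mg/L.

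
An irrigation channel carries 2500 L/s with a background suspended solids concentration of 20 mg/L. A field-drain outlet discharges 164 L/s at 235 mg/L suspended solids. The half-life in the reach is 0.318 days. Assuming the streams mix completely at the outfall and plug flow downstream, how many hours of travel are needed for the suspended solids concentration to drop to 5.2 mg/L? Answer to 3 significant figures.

20.4 h

Mass balance: C = (2500·20.00 + 164.0·235.0) / 2664 = 88540/2664 = 33.24 mg/L.
Half-life 0.318 d → k = ln 2 / 0.318 = 2.180 d⁻¹.
33.24·exp(−k·t) = 5.2 → t = ln(33.24/5.2)/k = 73530 s = 20.42 h.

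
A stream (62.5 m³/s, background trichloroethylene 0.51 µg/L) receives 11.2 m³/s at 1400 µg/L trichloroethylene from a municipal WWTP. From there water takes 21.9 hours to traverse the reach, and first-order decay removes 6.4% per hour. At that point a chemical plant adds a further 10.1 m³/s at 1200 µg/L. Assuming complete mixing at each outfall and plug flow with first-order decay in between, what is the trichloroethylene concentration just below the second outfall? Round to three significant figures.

189 µg/L

Conservation of mass: C = (62.50·0.5100 + 11.20·1400) / 73.70 = 15710/73.70 = 213.2 µg/L; combined flow 73.70 m³/s.
6.4%/h lost → k = −ln(1 − 0.064) = 0.06614 h⁻¹.
Decay over the reach: 213.2·exp(−kt) = 213.2·0.2349 = 50.08 µg/L.
At the second outfall, C = (73.70·50.08 + 10.10·1200) / (73.70 + 10.10) = 188.7 µg/L.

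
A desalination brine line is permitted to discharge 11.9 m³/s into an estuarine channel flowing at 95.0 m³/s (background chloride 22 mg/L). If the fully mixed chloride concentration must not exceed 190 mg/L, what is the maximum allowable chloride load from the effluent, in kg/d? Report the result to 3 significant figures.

Mass balance at the limit: 95.00·22.00 + 11.90·Cₑ = 106.9·190 → Cₑ = 1531 mg/L.
Load = 11.90 m³/s × 1531 g/m³ × 86 400 s/d = 1574000 kg/d.

1570000 kg/d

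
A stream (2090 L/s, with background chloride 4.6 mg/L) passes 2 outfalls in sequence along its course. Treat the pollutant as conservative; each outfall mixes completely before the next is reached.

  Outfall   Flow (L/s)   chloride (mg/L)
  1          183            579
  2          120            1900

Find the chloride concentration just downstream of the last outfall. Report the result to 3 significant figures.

After outfall 1: Q = 2090 + 183.0 = 2273 L/s; C = (2090·4.600 + 183.0·579.0)/2273 = 50.85 mg/L.
After outfall 2: Q = 2273 + 120.0 = 2393 L/s; C = (2273·50.85 + 120.0·1900)/2393 = 143.6 mg/L.

144 mg/L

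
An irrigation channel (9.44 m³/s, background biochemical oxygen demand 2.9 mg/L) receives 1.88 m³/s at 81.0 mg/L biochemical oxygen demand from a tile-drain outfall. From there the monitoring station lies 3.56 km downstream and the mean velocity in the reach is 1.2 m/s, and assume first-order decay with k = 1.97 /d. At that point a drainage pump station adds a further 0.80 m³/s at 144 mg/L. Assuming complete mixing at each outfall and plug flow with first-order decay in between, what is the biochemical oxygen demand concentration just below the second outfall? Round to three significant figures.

Mixed concentration C = ΣQC/ΣQ = (9.440·2.900 + 1.880·81.00) / 11.32 = 179.7/11.32 = 15.87 mg/L; combined flow 11.32 m³/s.
Travel time t = 3.56·1000 / 1.2 = 2967 s = 0.8241 h.
First-order decay: C = 15.87·exp(−k·t) = 15.87·0.9346 = 14.83 mg/L.
Second outfall: C = (11.32·14.83 + 0.8000·144.0)/12.12 = 23.36 mg/L.

23.4 mg/L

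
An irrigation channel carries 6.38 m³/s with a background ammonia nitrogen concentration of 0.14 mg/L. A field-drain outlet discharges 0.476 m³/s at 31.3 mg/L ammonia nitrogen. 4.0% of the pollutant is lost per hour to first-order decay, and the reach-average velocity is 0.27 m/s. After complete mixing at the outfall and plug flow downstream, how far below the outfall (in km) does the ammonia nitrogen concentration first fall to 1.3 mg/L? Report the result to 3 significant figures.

Mixed concentration C = ΣQC/ΣQ = (6.380·0.1400 + 0.4760·31.30) / 6.856 = 15.79/6.856 = 2.303 mg/L.
4.0%/h lost → k = −ln(1 − 0.04) = 0.04082 h⁻¹.
Set 2.303·exp(−k·t) = 1.3 → t = ln(2.303/1.3)/k = 50440 s = 14.01 h.
Distance = v·t = 0.27·50440 = 13620 m = 13.62 km.

13.6 km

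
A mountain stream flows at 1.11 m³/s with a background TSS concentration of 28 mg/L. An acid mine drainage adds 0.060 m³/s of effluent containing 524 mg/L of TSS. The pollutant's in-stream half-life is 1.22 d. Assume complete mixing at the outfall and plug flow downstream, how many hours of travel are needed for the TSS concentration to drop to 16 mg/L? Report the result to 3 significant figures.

50.9 h

Conservation of mass: C = (1.110·28.00 + 0.06000·524.0) / 1.170 = 62.52/1.170 = 53.44 mg/L.
Half-life 1.22 d → k = ln 2 / 1.22 = 0.5682 d⁻¹.
53.44·exp(−k·t) = 16 → t = ln(53.44/16)/k = 183400 s = 50.94 h.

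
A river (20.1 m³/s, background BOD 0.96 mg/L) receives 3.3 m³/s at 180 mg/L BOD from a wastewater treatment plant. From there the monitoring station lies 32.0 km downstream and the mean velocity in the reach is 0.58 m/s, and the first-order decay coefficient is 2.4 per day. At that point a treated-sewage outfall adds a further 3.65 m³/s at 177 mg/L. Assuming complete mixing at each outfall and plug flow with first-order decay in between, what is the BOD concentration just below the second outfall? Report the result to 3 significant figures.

Mass balance: C = (20.10·0.9600 + 3.300·180.0) / 23.40 = 613.3/23.40 = 26.21 mg/L; combined flow 23.40 m³/s.
Travel time t = 32.0·1000 / 0.58 = 55170 s = 15.33 h.
Applying C = C₀e^(−kt): 26.21 × 0.2160 = 5.661 mg/L.
Second outfall: C = (23.40·5.661 + 3.650·177.0)/27.05 = 28.78 mg/L.

28.8 mg/L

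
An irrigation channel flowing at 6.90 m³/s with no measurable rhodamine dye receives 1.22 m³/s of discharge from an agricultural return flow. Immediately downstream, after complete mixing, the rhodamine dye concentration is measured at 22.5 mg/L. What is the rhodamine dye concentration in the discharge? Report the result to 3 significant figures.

150 mg/L

Mass balance: 6.900·0 + 1.220·Cₑ = 8.120·22.50
→ Cₑ = (8.120·22.50 − 6.900·0) / 1.220 = 149.8 mg/L.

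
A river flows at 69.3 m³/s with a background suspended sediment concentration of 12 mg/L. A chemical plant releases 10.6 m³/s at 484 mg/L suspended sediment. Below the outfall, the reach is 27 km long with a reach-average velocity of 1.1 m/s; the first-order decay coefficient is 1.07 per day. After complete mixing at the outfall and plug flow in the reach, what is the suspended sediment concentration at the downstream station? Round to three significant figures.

Mass balance: C = (69.30·12.00 + 10.60·484.0) / 79.90 = 5962/79.90 = 74.62 mg/L.
Travel time t = 27·1000 / 1.1 = 24550 s = 6.818 h.
Decay over the reach: 74.62·exp(−kt) = 74.62·0.7379 = 55.06 mg/L.

55.1 mg/L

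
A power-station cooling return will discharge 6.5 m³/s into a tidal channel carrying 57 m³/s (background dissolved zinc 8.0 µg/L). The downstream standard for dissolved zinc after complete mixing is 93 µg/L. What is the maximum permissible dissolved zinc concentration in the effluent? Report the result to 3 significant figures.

At the limit, (Qr·Cr + Qe·Cₑ)/(Qr + Qe) = 93:
Cₑ = (63.50·93 − 57.00·8.000) / 6.500 = 838.4 µg/L.

838 µg/L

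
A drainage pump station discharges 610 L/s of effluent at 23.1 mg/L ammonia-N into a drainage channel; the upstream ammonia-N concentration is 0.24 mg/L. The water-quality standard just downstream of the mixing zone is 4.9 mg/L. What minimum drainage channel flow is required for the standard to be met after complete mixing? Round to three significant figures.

2380 L/s

Set C_mix = 4.9: (Q·0.2400 + 610.0·23.10) / (Q + 610.0) = 4.9
→ Q = 610.0·(23.10 − 4.9)/(4.9 − 0.2400) = 2382 L/s.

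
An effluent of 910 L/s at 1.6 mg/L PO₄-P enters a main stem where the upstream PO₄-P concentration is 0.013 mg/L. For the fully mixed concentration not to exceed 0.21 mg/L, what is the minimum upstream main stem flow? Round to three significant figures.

6420 L/s

Set C_mix = 0.21: (Q·0.01300 + 910.0·1.600) / (Q + 910.0) = 0.21
→ Q = 910.0·(1.600 − 0.21)/(0.21 − 0.01300) = 6421 L/s.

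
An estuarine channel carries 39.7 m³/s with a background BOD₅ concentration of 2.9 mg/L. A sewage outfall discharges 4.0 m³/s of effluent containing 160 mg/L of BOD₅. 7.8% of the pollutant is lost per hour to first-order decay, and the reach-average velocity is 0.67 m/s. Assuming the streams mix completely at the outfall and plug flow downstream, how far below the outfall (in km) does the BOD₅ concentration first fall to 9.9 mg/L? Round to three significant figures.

16.5 km

Conservation of mass: C = (39.70·2.900 + 4.000·160.0) / 43.70 = 755.1/43.70 = 17.28 mg/L.
7.8%/h lost → k = −ln(1 − 0.078) = 0.08121 h⁻¹.
Set 17.28·exp(−k·t) = 9.9 → t = ln(17.28/9.9)/k = 24690 s = 6.859 h.
Distance = v·t = 0.67·24690 = 16540 m = 16.54 km.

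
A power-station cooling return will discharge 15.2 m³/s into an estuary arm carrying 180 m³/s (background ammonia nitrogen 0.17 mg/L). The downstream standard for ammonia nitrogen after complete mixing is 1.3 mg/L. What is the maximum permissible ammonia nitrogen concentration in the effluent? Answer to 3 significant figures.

14.7 mg/L

At the limit, (Qr·Cr + Qe·Cₑ)/(Qr + Qe) = 1.3:
Cₑ = (195.2·1.3 − 180.0·0.1700) / 15.20 = 14.68 mg/L.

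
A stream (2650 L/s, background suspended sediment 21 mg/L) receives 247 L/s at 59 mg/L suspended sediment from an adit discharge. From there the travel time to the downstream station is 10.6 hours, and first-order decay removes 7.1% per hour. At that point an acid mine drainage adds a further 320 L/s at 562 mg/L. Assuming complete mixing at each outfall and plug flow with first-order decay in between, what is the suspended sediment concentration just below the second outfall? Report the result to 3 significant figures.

65.9 mg/L

Conservation of mass: C = (2650·21.00 + 247.0·59.00) / 2897 = 70220/2897 = 24.24 mg/L; combined flow 2897 L/s.
7.1%/h lost → k = −ln(1 − 0.071) = 0.07365 h⁻¹.
First-order decay: C = 24.24·exp(−k·t) = 24.24·0.4581 = 11.10 mg/L.
Second outfall: C = (2897·11.10 + 320.0·562.0)/3217 = 65.90 mg/L.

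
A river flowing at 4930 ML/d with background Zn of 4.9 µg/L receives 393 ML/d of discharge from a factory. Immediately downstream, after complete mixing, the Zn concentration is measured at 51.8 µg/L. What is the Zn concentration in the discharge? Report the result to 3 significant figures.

640 µg/L

Mass balance: 4930·4.900 + 393.0·Cₑ = 5323·51.80
→ Cₑ = (5323·51.80 − 4930·4.900) / 393.0 = 640.1 µg/L.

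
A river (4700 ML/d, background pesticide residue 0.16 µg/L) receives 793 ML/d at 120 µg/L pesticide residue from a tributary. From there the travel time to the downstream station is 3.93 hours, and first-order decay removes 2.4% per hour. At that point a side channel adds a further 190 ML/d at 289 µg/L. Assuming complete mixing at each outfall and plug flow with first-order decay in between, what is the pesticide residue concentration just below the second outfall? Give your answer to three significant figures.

Mixed concentration C = ΣQC/ΣQ = (4700·0.1600 + 793.0·120.0) / 5493 = 95910/5493 = 17.46 µg/L; combined flow 5493 ML/d.
2.4%/h lost → k = −ln(1 − 0.024) = 0.02429 h⁻¹.
After decay, C = 17.46 × e^(−kt) = 17.46 × 0.9089 = 15.87 µg/L.
Second outfall: C = (5493·15.87 + 190.0·289.0)/5683 = 25.00 µg/L.

25.0 µg/L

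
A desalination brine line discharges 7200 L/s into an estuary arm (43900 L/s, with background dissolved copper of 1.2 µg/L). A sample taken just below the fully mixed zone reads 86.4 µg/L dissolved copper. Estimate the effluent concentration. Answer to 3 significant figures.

Mass balance: 43900·1.200 + 7200·Cₑ = 51100·86.40
→ Cₑ = (51100·86.40 − 43900·1.200) / 7200 = 605.9 µg/L.

606 µg/L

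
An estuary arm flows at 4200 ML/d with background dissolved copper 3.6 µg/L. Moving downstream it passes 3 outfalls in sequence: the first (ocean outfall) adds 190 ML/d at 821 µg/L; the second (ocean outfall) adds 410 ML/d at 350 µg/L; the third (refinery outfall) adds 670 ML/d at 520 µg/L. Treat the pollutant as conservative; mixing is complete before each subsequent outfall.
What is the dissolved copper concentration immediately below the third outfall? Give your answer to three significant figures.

121 µg/L

Below outfall 1: Q → 4390 ML/d, C = (4200·3.600 + 190.0·821.0)/4390 = 38.98 µg/L.
Below outfall 2: Q → 4800 ML/d, C = (4390·38.98 + 410.0·350.0)/4800 = 65.54 µg/L.
Below outfall 3: Q → 5470 ML/d, C = (4800·65.54 + 670.0·520.0)/5470 = 121.2 µg/L.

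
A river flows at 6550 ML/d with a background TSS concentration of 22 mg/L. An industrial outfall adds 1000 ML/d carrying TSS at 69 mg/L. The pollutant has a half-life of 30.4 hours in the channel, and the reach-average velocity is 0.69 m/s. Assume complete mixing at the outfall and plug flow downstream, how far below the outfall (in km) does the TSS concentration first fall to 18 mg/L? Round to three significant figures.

Mass balance: C = (6550·22.00 + 1000·69.00) / 7550 = 213100/7550 = 28.23 mg/L.
Half-life 30.4 h → k = ln 2 / 30.4 = 0.02280 h⁻¹ = 0.5472 d⁻¹.
Set 28.23·exp(−k·t) = 18 → t = ln(28.23/18)/k = 71020 s = 19.73 h.
Distance = v·t = 0.69·71020 = 49010 m = 49.01 km.

49.0 km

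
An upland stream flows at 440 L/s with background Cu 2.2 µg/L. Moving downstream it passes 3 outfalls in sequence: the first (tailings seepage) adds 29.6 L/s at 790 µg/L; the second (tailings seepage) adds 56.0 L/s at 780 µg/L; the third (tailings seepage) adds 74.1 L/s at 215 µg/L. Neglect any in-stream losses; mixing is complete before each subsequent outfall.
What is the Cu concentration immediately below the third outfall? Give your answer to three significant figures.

After outfall 1: Q = 440.0 + 29.60 = 469.6 L/s; C = (440.0·2.200 + 29.60·790.0)/469.6 = 51.86 µg/L.
After outfall 2: Q = 469.6 + 56.00 = 525.6 L/s; C = (469.6·51.86 + 56.00·780.0)/525.6 = 129.4 µg/L.
After outfall 3: Q = 525.6 + 74.10 = 599.7 L/s; C = (525.6·129.4 + 74.10·215.0)/599.7 = 140.0 µg/L.

140 µg/L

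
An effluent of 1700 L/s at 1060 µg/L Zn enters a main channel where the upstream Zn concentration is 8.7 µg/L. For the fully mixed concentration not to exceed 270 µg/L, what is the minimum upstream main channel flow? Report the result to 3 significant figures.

Set C_mix = 270: (Q·8.700 + 1700·1060) / (Q + 1700) = 270
→ Q = 1700·(1060 − 270)/(270 − 8.700) = 5140 L/s.

5140 L/s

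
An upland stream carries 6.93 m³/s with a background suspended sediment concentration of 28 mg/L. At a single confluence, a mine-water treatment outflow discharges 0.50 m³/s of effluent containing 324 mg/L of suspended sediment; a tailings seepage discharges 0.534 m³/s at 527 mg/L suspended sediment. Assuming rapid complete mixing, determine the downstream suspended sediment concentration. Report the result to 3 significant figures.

Mixed concentration C = ΣQC/ΣQ = (6.930·28.00 + 0.5000·324.0 + 0.5340·527.0) / 7.964 = 637.5/7.964 = 80.04 mg/L.

80.0 mg/L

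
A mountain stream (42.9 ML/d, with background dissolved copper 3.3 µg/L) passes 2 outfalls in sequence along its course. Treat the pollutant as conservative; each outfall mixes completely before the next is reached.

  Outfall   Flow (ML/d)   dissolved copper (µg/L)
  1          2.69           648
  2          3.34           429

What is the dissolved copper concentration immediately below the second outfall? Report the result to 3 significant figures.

67.8 µg/L

Outfall 1: combined Q = 45.59 ML/d; C = (42.90·3.300 + 2.690·648.0)/45.59 = 41.34 µg/L.
Outfall 2: combined Q = 48.93 ML/d; C = (45.59·41.34 + 3.340·429.0)/48.93 = 67.80 µg/L.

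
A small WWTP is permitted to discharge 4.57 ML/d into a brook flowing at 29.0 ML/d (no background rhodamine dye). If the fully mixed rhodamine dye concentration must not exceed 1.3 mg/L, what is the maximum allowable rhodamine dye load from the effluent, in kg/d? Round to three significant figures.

43.6 kg/d

Mass balance at the limit: 29.00·0 + 4.570·Cₑ = 33.57·1.3 → Cₑ = 9.549 mg/L.
4.570 ML/d = 0.05289 m³/s. Load = 0.05289 m³/s × 9.549 g/m³ × 86 400 s/d = 43.64 kg/d.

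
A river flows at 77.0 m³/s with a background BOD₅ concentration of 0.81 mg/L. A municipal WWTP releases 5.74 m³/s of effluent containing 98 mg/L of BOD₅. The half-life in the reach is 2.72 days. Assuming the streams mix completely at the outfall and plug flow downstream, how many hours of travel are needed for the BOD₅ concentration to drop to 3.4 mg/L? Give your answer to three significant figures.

Mass balance: C = (77.00·0.8100 + 5.740·98.00) / 82.74 = 624.9/82.74 = 7.552 mg/L.
Half-life 2.72 d → k = ln 2 / 2.72 = 0.2548 d⁻¹.
7.552·exp(−k·t) = 3.4 → t = ln(7.552/3.4)/k = 270600 s = 75.16 h.

75.2 h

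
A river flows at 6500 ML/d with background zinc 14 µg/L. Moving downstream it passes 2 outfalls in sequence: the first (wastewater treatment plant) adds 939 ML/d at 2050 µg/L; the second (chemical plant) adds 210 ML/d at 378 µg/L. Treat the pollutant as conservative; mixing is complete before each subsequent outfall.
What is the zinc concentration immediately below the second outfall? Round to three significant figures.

274 µg/L

Below outfall 1: Q → 7439 ML/d, C = (6500·14.00 + 939.0·2050)/7439 = 271.0 µg/L.
Below outfall 2: Q → 7649 ML/d, C = (7439·271.0 + 210.0·378.0)/7649 = 273.9 µg/L.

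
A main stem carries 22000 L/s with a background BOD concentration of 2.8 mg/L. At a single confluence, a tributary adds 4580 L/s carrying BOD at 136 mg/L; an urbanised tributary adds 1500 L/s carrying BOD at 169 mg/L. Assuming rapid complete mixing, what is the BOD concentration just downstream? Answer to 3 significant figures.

Conservation of mass: C = (22000·2.800 + 4580·136.0 + 1500·169.0) / 28080 = 938000/28080 = 33.40 mg/L.

33.4 mg/L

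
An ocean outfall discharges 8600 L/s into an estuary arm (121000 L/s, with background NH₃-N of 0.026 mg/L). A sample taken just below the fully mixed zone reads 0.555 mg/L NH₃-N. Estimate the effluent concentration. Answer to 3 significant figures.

Mass balance: 121000·0.02600 + 8600·Cₑ = 129600·0.5550
→ Cₑ = (129600·0.5550 − 121000·0.02600) / 8600 = 7.998 mg/L.

8.00 mg/L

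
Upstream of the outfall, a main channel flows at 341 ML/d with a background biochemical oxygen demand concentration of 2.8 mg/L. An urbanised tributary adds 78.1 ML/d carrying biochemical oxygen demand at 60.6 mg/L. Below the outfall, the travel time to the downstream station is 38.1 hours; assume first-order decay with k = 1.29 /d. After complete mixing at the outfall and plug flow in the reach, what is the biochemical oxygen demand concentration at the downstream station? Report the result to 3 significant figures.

1.75 mg/L

After mixing, C = (341.0·2.800 + 78.10·60.60) / 419.1 = 5688/419.1 = 13.57 mg/L.
Decay over the reach: 13.57·exp(−kt) = 13.57·0.1290 = 1.751 mg/L.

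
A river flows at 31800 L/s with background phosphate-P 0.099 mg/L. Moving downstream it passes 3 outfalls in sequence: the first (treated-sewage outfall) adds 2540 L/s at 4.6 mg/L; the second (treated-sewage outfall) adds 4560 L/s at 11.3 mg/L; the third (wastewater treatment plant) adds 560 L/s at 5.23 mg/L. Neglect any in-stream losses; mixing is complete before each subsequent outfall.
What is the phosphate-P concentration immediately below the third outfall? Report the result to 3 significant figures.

1.76 mg/L

Below outfall 1: Q → 34340 L/s, C = (31800·0.09900 + 2540·4.600)/34340 = 0.4319 mg/L.
Below outfall 2: Q → 38900 L/s, C = (34340·0.4319 + 4560·11.30)/38900 = 1.706 mg/L.
Below outfall 3: Q → 39460 L/s, C = (38900·1.706 + 560.0·5.230)/39460 = 1.756 mg/L.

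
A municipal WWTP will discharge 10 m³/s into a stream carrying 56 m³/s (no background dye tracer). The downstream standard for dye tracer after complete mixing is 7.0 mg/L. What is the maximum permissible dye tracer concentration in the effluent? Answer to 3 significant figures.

At the limit, (Qr·Cr + Qe·Cₑ)/(Qr + Qe) = 7.0:
Cₑ = (66.00·7.0 − 56.00·0) / 10.00 = 46.20 mg/L.

46.2 mg/L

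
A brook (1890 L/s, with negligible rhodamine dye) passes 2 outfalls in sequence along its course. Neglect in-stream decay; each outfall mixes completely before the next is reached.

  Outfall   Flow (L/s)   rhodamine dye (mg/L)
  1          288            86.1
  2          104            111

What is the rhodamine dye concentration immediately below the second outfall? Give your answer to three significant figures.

Below outfall 1: Q → 2178 L/s, C = (1890·0 + 288.0·86.10)/2178 = 11.39 mg/L.
Below outfall 2: Q → 2282 L/s, C = (2178·11.39 + 104.0·111.0)/2282 = 15.92 mg/L.

15.9 mg/L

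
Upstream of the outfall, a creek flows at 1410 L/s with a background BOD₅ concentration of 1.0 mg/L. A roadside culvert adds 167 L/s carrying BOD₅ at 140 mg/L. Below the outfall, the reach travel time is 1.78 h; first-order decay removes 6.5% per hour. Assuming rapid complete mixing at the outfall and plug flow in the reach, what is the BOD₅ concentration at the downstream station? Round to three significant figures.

13.9 mg/L

Mass balance: C = (1410·1.000 + 167.0·140.0) / 1577 = 24790/1577 = 15.72 mg/L.
6.5%/h lost → k = −ln(1 − 0.065) = 0.06721 h⁻¹.
After decay, C = 15.72 × e^(−kt) = 15.72 × 0.8872 = 13.95 mg/L.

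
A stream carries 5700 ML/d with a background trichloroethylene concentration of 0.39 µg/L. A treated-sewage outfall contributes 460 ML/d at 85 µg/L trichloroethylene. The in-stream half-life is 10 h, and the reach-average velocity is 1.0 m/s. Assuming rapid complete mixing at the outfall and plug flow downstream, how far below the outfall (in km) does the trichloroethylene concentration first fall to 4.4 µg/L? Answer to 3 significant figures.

21.9 km

Mass balance: C = (5700·0.3900 + 460.0·85.00) / 6160 = 41320/6160 = 6.708 µg/L.
Half-life 10 h → k = ln 2 / 10 = 0.06931 h⁻¹ = 1.664 d⁻¹.
Set 6.708·exp(−k·t) = 4.4 → t = ln(6.708/4.4)/k = 21900 s = 6.084 h.
Distance = v·t = 1.0·21900 = 21900 m = 21.90 km.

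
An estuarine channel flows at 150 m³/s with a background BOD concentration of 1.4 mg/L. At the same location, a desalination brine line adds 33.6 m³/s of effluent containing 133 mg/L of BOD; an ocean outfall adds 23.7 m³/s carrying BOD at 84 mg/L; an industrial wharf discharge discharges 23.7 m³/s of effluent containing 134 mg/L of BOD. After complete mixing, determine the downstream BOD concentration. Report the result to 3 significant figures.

Conservation of mass: C = (150.0·1.400 + 33.60·133.0 + 23.70·84.00 + 23.70·134.0) / 231.0 = 9845/231.0 = 42.62 mg/L.

42.6 mg/L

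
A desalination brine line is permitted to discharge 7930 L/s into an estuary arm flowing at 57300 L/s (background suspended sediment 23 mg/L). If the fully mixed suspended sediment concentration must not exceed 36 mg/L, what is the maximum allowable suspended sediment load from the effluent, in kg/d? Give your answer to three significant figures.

Mass balance at the limit: 57300·23.00 + 7930·Cₑ = 65230·36 → Cₑ = 129.9 mg/L.
7930 L/s = 7.930 m³/s. Load = 7.930 m³/s × 129.9 g/m³ × 86 400 s/d = 89020 kg/d.

89000 kg/d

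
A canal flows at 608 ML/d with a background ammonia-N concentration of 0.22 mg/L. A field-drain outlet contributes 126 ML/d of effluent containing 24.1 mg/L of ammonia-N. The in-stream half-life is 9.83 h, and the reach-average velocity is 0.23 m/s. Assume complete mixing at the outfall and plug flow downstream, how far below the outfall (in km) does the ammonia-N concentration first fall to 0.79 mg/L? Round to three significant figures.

19.9 km

After mixing, C = (608.0·0.2200 + 126.0·24.10) / 734.0 = 3170/734.0 = 4.319 mg/L.
Half-life 9.83 h → k = ln 2 / 9.83 = 0.07051 h⁻¹ = 1.692 d⁻¹.
Set 4.319·exp(−k·t) = 0.79 → t = ln(4.319/0.79)/k = 86730 s = 24.09 h.
Distance = v·t = 0.23·86730 = 19950 m = 19.95 km.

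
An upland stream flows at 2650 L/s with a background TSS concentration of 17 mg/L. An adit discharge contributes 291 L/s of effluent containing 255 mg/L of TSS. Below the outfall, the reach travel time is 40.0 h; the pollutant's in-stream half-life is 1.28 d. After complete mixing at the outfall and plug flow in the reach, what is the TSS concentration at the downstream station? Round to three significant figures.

Conservation of mass: C = (2650·17.00 + 291.0·255.0) / 2941 = 119300/2941 = 40.55 mg/L.
Half-life 1.28 d → k = ln 2 / 1.28 = 0.5415 d⁻¹.
Applying C = C₀e^(−kt): 40.55 × 0.4055 = 16.44 mg/L.

16.4 mg/L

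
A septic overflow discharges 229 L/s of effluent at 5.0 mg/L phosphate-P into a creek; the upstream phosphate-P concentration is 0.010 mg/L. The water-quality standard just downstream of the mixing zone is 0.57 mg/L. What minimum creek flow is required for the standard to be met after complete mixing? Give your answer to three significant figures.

1810 L/s

Set C_mix = 0.57: (Q·0.01000 + 229.0·5.000) / (Q + 229.0) = 0.57
→ Q = 229.0·(5.000 − 0.57)/(0.57 − 0.01000) = 1812 L/s.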